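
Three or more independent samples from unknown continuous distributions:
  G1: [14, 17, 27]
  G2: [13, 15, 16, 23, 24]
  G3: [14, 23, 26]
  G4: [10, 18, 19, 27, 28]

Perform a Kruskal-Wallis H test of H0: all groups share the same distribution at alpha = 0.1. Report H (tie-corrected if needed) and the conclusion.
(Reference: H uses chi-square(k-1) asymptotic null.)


Step 1: Combine all N = 16 observations and assign midranks.
sorted (value, group, rank): (10,G4,1), (13,G2,2), (14,G1,3.5), (14,G3,3.5), (15,G2,5), (16,G2,6), (17,G1,7), (18,G4,8), (19,G4,9), (23,G2,10.5), (23,G3,10.5), (24,G2,12), (26,G3,13), (27,G1,14.5), (27,G4,14.5), (28,G4,16)
Step 2: Sum ranks within each group.
R_1 = 25 (n_1 = 3)
R_2 = 35.5 (n_2 = 5)
R_3 = 27 (n_3 = 3)
R_4 = 48.5 (n_4 = 5)
Step 3: H = 12/(N(N+1)) * sum(R_i^2/n_i) - 3(N+1)
     = 12/(16*17) * (25^2/3 + 35.5^2/5 + 27^2/3 + 48.5^2/5) - 3*17
     = 0.044118 * 1173.83 - 51
     = 0.786765.
Step 4: Ties present; correction factor C = 1 - 18/(16^3 - 16) = 0.995588. Corrected H = 0.786765 / 0.995588 = 0.790251.
Step 5: Under H0, H ~ chi^2(3); p-value = 0.851797.
Step 6: alpha = 0.1. fail to reject H0.

H = 0.7903, df = 3, p = 0.851797, fail to reject H0.


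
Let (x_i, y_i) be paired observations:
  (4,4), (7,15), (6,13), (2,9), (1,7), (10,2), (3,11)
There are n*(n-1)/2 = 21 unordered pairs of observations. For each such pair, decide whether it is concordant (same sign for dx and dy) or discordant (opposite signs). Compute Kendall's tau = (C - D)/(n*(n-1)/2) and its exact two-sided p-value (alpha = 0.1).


Step 1: Enumerate the 21 unordered pairs (i,j) with i<j and classify each by sign(x_j-x_i) * sign(y_j-y_i).
  (1,2):dx=+3,dy=+11->C; (1,3):dx=+2,dy=+9->C; (1,4):dx=-2,dy=+5->D; (1,5):dx=-3,dy=+3->D
  (1,6):dx=+6,dy=-2->D; (1,7):dx=-1,dy=+7->D; (2,3):dx=-1,dy=-2->C; (2,4):dx=-5,dy=-6->C
  (2,5):dx=-6,dy=-8->C; (2,6):dx=+3,dy=-13->D; (2,7):dx=-4,dy=-4->C; (3,4):dx=-4,dy=-4->C
  (3,5):dx=-5,dy=-6->C; (3,6):dx=+4,dy=-11->D; (3,7):dx=-3,dy=-2->C; (4,5):dx=-1,dy=-2->C
  (4,6):dx=+8,dy=-7->D; (4,7):dx=+1,dy=+2->C; (5,6):dx=+9,dy=-5->D; (5,7):dx=+2,dy=+4->C
  (6,7):dx=-7,dy=+9->D
Step 2: C = 12, D = 9, total pairs = 21.
Step 3: tau = (C - D)/(n(n-1)/2) = (12 - 9)/21 = 0.142857.
Step 4: Exact two-sided p-value (enumerate n! = 5040 permutations of y under H0): p = 0.772619.
Step 5: alpha = 0.1. fail to reject H0.

tau_b = 0.1429 (C=12, D=9), p = 0.772619, fail to reject H0.


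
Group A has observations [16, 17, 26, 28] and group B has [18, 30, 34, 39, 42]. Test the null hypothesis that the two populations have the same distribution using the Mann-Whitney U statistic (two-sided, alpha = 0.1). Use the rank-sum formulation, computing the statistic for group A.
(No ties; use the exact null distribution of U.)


Step 1: Combine and sort all 9 observations; assign midranks.
sorted (value, group): (16,X), (17,X), (18,Y), (26,X), (28,X), (30,Y), (34,Y), (39,Y), (42,Y)
ranks: 16->1, 17->2, 18->3, 26->4, 28->5, 30->6, 34->7, 39->8, 42->9
Step 2: Rank sum for X: R1 = 1 + 2 + 4 + 5 = 12.
Step 3: U_X = R1 - n1(n1+1)/2 = 12 - 4*5/2 = 12 - 10 = 2.
       U_Y = n1*n2 - U_X = 20 - 2 = 18.
Step 4: No ties, so the exact null distribution of U (based on enumerating the C(9,4) = 126 equally likely rank assignments) gives the two-sided p-value.
Step 5: p-value = 0.063492; compare to alpha = 0.1. reject H0.

U_X = 2, p = 0.063492, reject H0 at alpha = 0.1.


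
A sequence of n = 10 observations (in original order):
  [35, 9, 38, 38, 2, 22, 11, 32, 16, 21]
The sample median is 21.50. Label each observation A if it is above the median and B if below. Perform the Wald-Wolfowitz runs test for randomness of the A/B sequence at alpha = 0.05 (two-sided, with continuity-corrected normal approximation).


Step 1: Compute median = 21.50; label A = above, B = below.
Labels in order: ABAABABABB  (n_A = 5, n_B = 5)
Step 2: Count runs R = 8.
Step 3: Under H0 (random ordering), E[R] = 2*n_A*n_B/(n_A+n_B) + 1 = 2*5*5/10 + 1 = 6.0000.
        Var[R] = 2*n_A*n_B*(2*n_A*n_B - n_A - n_B) / ((n_A+n_B)^2 * (n_A+n_B-1)) = 2000/900 = 2.2222.
        SD[R] = 1.4907.
Step 4: Continuity-corrected z = (R - 0.5 - E[R]) / SD[R] = (8 - 0.5 - 6.0000) / 1.4907 = 1.0062.
Step 5: Two-sided p-value via normal approximation = 2*(1 - Phi(|z|)) = 0.314305.
Step 6: alpha = 0.05. fail to reject H0.

R = 8, z = 1.0062, p = 0.314305, fail to reject H0.


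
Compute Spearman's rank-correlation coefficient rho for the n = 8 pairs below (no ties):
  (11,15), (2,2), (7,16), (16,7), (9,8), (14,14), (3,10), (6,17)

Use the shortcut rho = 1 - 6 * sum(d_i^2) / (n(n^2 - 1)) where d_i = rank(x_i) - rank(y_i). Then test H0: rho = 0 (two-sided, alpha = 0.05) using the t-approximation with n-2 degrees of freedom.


Step 1: Rank x and y separately (midranks; no ties here).
rank(x): 11->6, 2->1, 7->4, 16->8, 9->5, 14->7, 3->2, 6->3
rank(y): 15->6, 2->1, 16->7, 7->2, 8->3, 14->5, 10->4, 17->8
Step 2: d_i = R_x(i) - R_y(i); compute d_i^2.
  (6-6)^2=0, (1-1)^2=0, (4-7)^2=9, (8-2)^2=36, (5-3)^2=4, (7-5)^2=4, (2-4)^2=4, (3-8)^2=25
sum(d^2) = 82.
Step 3: rho = 1 - 6*82 / (8*(8^2 - 1)) = 1 - 492/504 = 0.023810.
Step 4: Under H0, t = rho * sqrt((n-2)/(1-rho^2)) = 0.0583 ~ t(6).
Step 5: Two-sided p-value from the t-distribution with 6 df = 0.955374.
Step 6: alpha = 0.05. fail to reject H0.

rho = 0.0238, p = 0.955374, fail to reject H0 at alpha = 0.05.


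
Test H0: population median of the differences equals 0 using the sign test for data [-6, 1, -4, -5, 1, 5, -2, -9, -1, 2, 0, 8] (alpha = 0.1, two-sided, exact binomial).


Step 1: Discard zero differences. Original n = 12; n_eff = number of nonzero differences = 11.
Nonzero differences (with sign): -6, +1, -4, -5, +1, +5, -2, -9, -1, +2, +8
Step 2: Count signs: positive = 5, negative = 6.
Step 3: Under H0: P(positive) = 0.5, so the number of positives S ~ Bin(11, 0.5).
Step 4: Two-sided exact p-value = sum of Bin(11,0.5) probabilities at or below the observed probability = 1.000000.
Step 5: alpha = 0.1. fail to reject H0.

n_eff = 11, pos = 5, neg = 6, p = 1.000000, fail to reject H0.


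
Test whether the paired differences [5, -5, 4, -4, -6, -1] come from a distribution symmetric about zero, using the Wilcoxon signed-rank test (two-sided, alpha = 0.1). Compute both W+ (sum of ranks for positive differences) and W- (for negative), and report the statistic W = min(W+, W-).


Step 1: Drop any zero differences (none here) and take |d_i|.
|d| = [5, 5, 4, 4, 6, 1]
Step 2: Midrank |d_i| (ties get averaged ranks).
ranks: |5|->4.5, |5|->4.5, |4|->2.5, |4|->2.5, |6|->6, |1|->1
Step 3: Attach original signs; sum ranks with positive sign and with negative sign.
W+ = 4.5 + 2.5 = 7
W- = 4.5 + 2.5 + 6 + 1 = 14
(Check: W+ + W- = 21 should equal n(n+1)/2 = 21.)
Step 4: Test statistic W = min(W+, W-) = 7.
Step 5: Ties in |d|, so use the tie-corrected normal approximation.
        E[W] = n(n+1)/4 = 6*7/4 = 10.5.
        Tie groups: |d|=4 (t=2), |d|=5 (t=2); sum(t^3 - t) = 12.
        Var[W] = n(n+1)(2n+1)/24 - sum(t^3-t)/48 = 546/24 - 12/48 = 22.5.
        z = (W - E[W]) / sqrt(Var[W]) = (7 - 10.5) / 4.7434 = -0.7379.
        Two-sided p = 2*Phi(z) = 0.460597.
Step 6: alpha = 0.1. fail to reject H0.

W+ = 7, W- = 14, W = min = 7, p = 0.460597, fail to reject H0.


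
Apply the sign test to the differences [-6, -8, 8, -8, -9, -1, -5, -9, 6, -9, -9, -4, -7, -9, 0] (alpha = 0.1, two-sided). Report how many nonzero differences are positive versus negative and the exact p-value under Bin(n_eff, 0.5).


Step 1: Discard zero differences. Original n = 15; n_eff = number of nonzero differences = 14.
Nonzero differences (with sign): -6, -8, +8, -8, -9, -1, -5, -9, +6, -9, -9, -4, -7, -9
Step 2: Count signs: positive = 2, negative = 12.
Step 3: Under H0: P(positive) = 0.5, so the number of positives S ~ Bin(14, 0.5).
Step 4: Two-sided exact p-value = sum of Bin(14,0.5) probabilities at or below the observed probability = 0.012939.
Step 5: alpha = 0.1. reject H0.

n_eff = 14, pos = 2, neg = 12, p = 0.012939, reject H0.


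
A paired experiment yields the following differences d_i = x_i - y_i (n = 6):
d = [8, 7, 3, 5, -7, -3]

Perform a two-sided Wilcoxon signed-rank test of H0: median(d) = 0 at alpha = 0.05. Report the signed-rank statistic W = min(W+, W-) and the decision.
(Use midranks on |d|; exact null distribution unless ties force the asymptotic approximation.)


Step 1: Drop any zero differences (none here) and take |d_i|.
|d| = [8, 7, 3, 5, 7, 3]
Step 2: Midrank |d_i| (ties get averaged ranks).
ranks: |8|->6, |7|->4.5, |3|->1.5, |5|->3, |7|->4.5, |3|->1.5
Step 3: Attach original signs; sum ranks with positive sign and with negative sign.
W+ = 6 + 4.5 + 1.5 + 3 = 15
W- = 4.5 + 1.5 = 6
(Check: W+ + W- = 21 should equal n(n+1)/2 = 21.)
Step 4: Test statistic W = min(W+, W-) = 6.
Step 5: Ties in |d|, so use the tie-corrected normal approximation.
        E[W] = n(n+1)/4 = 6*7/4 = 10.5.
        Tie groups: |d|=3 (t=2), |d|=7 (t=2); sum(t^3 - t) = 12.
        Var[W] = n(n+1)(2n+1)/24 - sum(t^3-t)/48 = 546/24 - 12/48 = 22.5.
        z = (W - E[W]) / sqrt(Var[W]) = (6 - 10.5) / 4.7434 = -0.9487.
        Two-sided p = 2*Phi(z) = 0.342782.
Step 6: alpha = 0.05. fail to reject H0.

W+ = 15, W- = 6, W = min = 6, p = 0.342782, fail to reject H0.


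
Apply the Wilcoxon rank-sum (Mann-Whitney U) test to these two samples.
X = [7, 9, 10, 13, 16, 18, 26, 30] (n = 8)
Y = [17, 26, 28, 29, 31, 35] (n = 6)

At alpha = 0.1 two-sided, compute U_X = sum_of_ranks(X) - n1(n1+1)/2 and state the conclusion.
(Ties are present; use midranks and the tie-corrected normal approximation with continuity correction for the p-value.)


Step 1: Combine and sort all 14 observations; assign midranks.
sorted (value, group): (7,X), (9,X), (10,X), (13,X), (16,X), (17,Y), (18,X), (26,X), (26,Y), (28,Y), (29,Y), (30,X), (31,Y), (35,Y)
ranks: 7->1, 9->2, 10->3, 13->4, 16->5, 17->6, 18->7, 26->8.5, 26->8.5, 28->10, 29->11, 30->12, 31->13, 35->14
Step 2: Rank sum for X: R1 = 1 + 2 + 3 + 4 + 5 + 7 + 8.5 + 12 = 42.5.
Step 3: U_X = R1 - n1(n1+1)/2 = 42.5 - 8*9/2 = 42.5 - 36 = 6.5.
       U_Y = n1*n2 - U_X = 48 - 6.5 = 41.5.
Step 4: Ties are present, so use the tie-corrected normal approximation (with continuity correction) for the p-value.
Step 5: p-value = 0.028013; compare to alpha = 0.1. reject H0.

U_X = 6.5, p = 0.028013, reject H0 at alpha = 0.1.


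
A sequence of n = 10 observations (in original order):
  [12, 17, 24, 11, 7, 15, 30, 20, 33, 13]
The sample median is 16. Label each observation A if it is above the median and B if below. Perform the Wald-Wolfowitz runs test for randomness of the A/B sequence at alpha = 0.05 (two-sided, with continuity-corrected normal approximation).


Step 1: Compute median = 16; label A = above, B = below.
Labels in order: BAABBBAAAB  (n_A = 5, n_B = 5)
Step 2: Count runs R = 5.
Step 3: Under H0 (random ordering), E[R] = 2*n_A*n_B/(n_A+n_B) + 1 = 2*5*5/10 + 1 = 6.0000.
        Var[R] = 2*n_A*n_B*(2*n_A*n_B - n_A - n_B) / ((n_A+n_B)^2 * (n_A+n_B-1)) = 2000/900 = 2.2222.
        SD[R] = 1.4907.
Step 4: Continuity-corrected z = (R + 0.5 - E[R]) / SD[R] = (5 + 0.5 - 6.0000) / 1.4907 = -0.3354.
Step 5: Two-sided p-value via normal approximation = 2*(1 - Phi(|z|)) = 0.737316.
Step 6: alpha = 0.05. fail to reject H0.

R = 5, z = -0.3354, p = 0.737316, fail to reject H0.


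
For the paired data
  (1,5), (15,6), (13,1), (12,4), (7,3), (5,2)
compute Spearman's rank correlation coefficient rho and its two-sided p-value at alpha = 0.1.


Step 1: Rank x and y separately (midranks; no ties here).
rank(x): 1->1, 15->6, 13->5, 12->4, 7->3, 5->2
rank(y): 5->5, 6->6, 1->1, 4->4, 3->3, 2->2
Step 2: d_i = R_x(i) - R_y(i); compute d_i^2.
  (1-5)^2=16, (6-6)^2=0, (5-1)^2=16, (4-4)^2=0, (3-3)^2=0, (2-2)^2=0
sum(d^2) = 32.
Step 3: rho = 1 - 6*32 / (6*(6^2 - 1)) = 1 - 192/210 = 0.085714.
Step 4: Under H0, t = rho * sqrt((n-2)/(1-rho^2)) = 0.1721 ~ t(4).
Step 5: Two-sided p-value from the t-distribution with 4 df = 0.871743.
Step 6: alpha = 0.1. fail to reject H0.

rho = 0.0857, p = 0.871743, fail to reject H0 at alpha = 0.1.


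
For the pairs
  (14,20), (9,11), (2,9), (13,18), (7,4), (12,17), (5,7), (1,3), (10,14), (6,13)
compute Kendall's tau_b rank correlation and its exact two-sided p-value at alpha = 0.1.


Step 1: Enumerate the 45 unordered pairs (i,j) with i<j and classify each by sign(x_j-x_i) * sign(y_j-y_i).
  (1,2):dx=-5,dy=-9->C; (1,3):dx=-12,dy=-11->C; (1,4):dx=-1,dy=-2->C; (1,5):dx=-7,dy=-16->C
  (1,6):dx=-2,dy=-3->C; (1,7):dx=-9,dy=-13->C; (1,8):dx=-13,dy=-17->C; (1,9):dx=-4,dy=-6->C
  (1,10):dx=-8,dy=-7->C; (2,3):dx=-7,dy=-2->C; (2,4):dx=+4,dy=+7->C; (2,5):dx=-2,dy=-7->C
  (2,6):dx=+3,dy=+6->C; (2,7):dx=-4,dy=-4->C; (2,8):dx=-8,dy=-8->C; (2,9):dx=+1,dy=+3->C
  (2,10):dx=-3,dy=+2->D; (3,4):dx=+11,dy=+9->C; (3,5):dx=+5,dy=-5->D; (3,6):dx=+10,dy=+8->C
  (3,7):dx=+3,dy=-2->D; (3,8):dx=-1,dy=-6->C; (3,9):dx=+8,dy=+5->C; (3,10):dx=+4,dy=+4->C
  (4,5):dx=-6,dy=-14->C; (4,6):dx=-1,dy=-1->C; (4,7):dx=-8,dy=-11->C; (4,8):dx=-12,dy=-15->C
  (4,9):dx=-3,dy=-4->C; (4,10):dx=-7,dy=-5->C; (5,6):dx=+5,dy=+13->C; (5,7):dx=-2,dy=+3->D
  (5,8):dx=-6,dy=-1->C; (5,9):dx=+3,dy=+10->C; (5,10):dx=-1,dy=+9->D; (6,7):dx=-7,dy=-10->C
  (6,8):dx=-11,dy=-14->C; (6,9):dx=-2,dy=-3->C; (6,10):dx=-6,dy=-4->C; (7,8):dx=-4,dy=-4->C
  (7,9):dx=+5,dy=+7->C; (7,10):dx=+1,dy=+6->C; (8,9):dx=+9,dy=+11->C; (8,10):dx=+5,dy=+10->C
  (9,10):dx=-4,dy=-1->C
Step 2: C = 40, D = 5, total pairs = 45.
Step 3: tau = (C - D)/(n(n-1)/2) = (40 - 5)/45 = 0.777778.
Step 4: Exact two-sided p-value (enumerate n! = 3628800 permutations of y under H0): p = 0.000946.
Step 5: alpha = 0.1. reject H0.

tau_b = 0.7778 (C=40, D=5), p = 0.000946, reject H0.


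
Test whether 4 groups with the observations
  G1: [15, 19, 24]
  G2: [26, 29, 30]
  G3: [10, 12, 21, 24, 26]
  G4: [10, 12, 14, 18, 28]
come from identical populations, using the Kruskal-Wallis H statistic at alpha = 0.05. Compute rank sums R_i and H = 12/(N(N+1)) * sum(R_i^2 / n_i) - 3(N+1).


Step 1: Combine all N = 16 observations and assign midranks.
sorted (value, group, rank): (10,G3,1.5), (10,G4,1.5), (12,G3,3.5), (12,G4,3.5), (14,G4,5), (15,G1,6), (18,G4,7), (19,G1,8), (21,G3,9), (24,G1,10.5), (24,G3,10.5), (26,G2,12.5), (26,G3,12.5), (28,G4,14), (29,G2,15), (30,G2,16)
Step 2: Sum ranks within each group.
R_1 = 24.5 (n_1 = 3)
R_2 = 43.5 (n_2 = 3)
R_3 = 37 (n_3 = 5)
R_4 = 31 (n_4 = 5)
Step 3: H = 12/(N(N+1)) * sum(R_i^2/n_i) - 3(N+1)
     = 12/(16*17) * (24.5^2/3 + 43.5^2/3 + 37^2/5 + 31^2/5) - 3*17
     = 0.044118 * 1296.83 - 51
     = 6.213235.
Step 4: Ties present; correction factor C = 1 - 24/(16^3 - 16) = 0.994118. Corrected H = 6.213235 / 0.994118 = 6.250000.
Step 5: Under H0, H ~ chi^2(3); p-value = 0.100061.
Step 6: alpha = 0.05. fail to reject H0.

H = 6.2500, df = 3, p = 0.100061, fail to reject H0.


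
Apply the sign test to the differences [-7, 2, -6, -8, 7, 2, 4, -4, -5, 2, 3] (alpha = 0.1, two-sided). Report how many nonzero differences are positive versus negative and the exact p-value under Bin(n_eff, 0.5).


Step 1: Discard zero differences. Original n = 11; n_eff = number of nonzero differences = 11.
Nonzero differences (with sign): -7, +2, -6, -8, +7, +2, +4, -4, -5, +2, +3
Step 2: Count signs: positive = 6, negative = 5.
Step 3: Under H0: P(positive) = 0.5, so the number of positives S ~ Bin(11, 0.5).
Step 4: Two-sided exact p-value = sum of Bin(11,0.5) probabilities at or below the observed probability = 1.000000.
Step 5: alpha = 0.1. fail to reject H0.

n_eff = 11, pos = 6, neg = 5, p = 1.000000, fail to reject H0.


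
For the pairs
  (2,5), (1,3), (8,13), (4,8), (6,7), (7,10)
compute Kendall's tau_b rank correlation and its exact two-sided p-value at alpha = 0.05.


Step 1: Enumerate the 15 unordered pairs (i,j) with i<j and classify each by sign(x_j-x_i) * sign(y_j-y_i).
  (1,2):dx=-1,dy=-2->C; (1,3):dx=+6,dy=+8->C; (1,4):dx=+2,dy=+3->C; (1,5):dx=+4,dy=+2->C
  (1,6):dx=+5,dy=+5->C; (2,3):dx=+7,dy=+10->C; (2,4):dx=+3,dy=+5->C; (2,5):dx=+5,dy=+4->C
  (2,6):dx=+6,dy=+7->C; (3,4):dx=-4,dy=-5->C; (3,5):dx=-2,dy=-6->C; (3,6):dx=-1,dy=-3->C
  (4,5):dx=+2,dy=-1->D; (4,6):dx=+3,dy=+2->C; (5,6):dx=+1,dy=+3->C
Step 2: C = 14, D = 1, total pairs = 15.
Step 3: tau = (C - D)/(n(n-1)/2) = (14 - 1)/15 = 0.866667.
Step 4: Exact two-sided p-value (enumerate n! = 720 permutations of y under H0): p = 0.016667.
Step 5: alpha = 0.05. reject H0.

tau_b = 0.8667 (C=14, D=1), p = 0.016667, reject H0.


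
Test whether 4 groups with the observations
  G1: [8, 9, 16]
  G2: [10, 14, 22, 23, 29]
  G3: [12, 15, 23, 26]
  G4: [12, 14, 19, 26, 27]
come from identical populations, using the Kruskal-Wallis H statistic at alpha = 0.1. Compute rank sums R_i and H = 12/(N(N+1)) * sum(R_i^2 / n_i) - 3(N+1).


Step 1: Combine all N = 17 observations and assign midranks.
sorted (value, group, rank): (8,G1,1), (9,G1,2), (10,G2,3), (12,G3,4.5), (12,G4,4.5), (14,G2,6.5), (14,G4,6.5), (15,G3,8), (16,G1,9), (19,G4,10), (22,G2,11), (23,G2,12.5), (23,G3,12.5), (26,G3,14.5), (26,G4,14.5), (27,G4,16), (29,G2,17)
Step 2: Sum ranks within each group.
R_1 = 12 (n_1 = 3)
R_2 = 50 (n_2 = 5)
R_3 = 39.5 (n_3 = 4)
R_4 = 51.5 (n_4 = 5)
Step 3: H = 12/(N(N+1)) * sum(R_i^2/n_i) - 3(N+1)
     = 12/(17*18) * (12^2/3 + 50^2/5 + 39.5^2/4 + 51.5^2/5) - 3*18
     = 0.039216 * 1468.51 - 54
     = 3.588725.
Step 4: Ties present; correction factor C = 1 - 24/(17^3 - 17) = 0.995098. Corrected H = 3.588725 / 0.995098 = 3.606404.
Step 5: Under H0, H ~ chi^2(3); p-value = 0.307222.
Step 6: alpha = 0.1. fail to reject H0.

H = 3.6064, df = 3, p = 0.307222, fail to reject H0.


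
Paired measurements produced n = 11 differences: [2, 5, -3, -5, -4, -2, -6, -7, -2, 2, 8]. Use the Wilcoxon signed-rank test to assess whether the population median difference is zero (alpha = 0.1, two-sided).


Step 1: Drop any zero differences (none here) and take |d_i|.
|d| = [2, 5, 3, 5, 4, 2, 6, 7, 2, 2, 8]
Step 2: Midrank |d_i| (ties get averaged ranks).
ranks: |2|->2.5, |5|->7.5, |3|->5, |5|->7.5, |4|->6, |2|->2.5, |6|->9, |7|->10, |2|->2.5, |2|->2.5, |8|->11
Step 3: Attach original signs; sum ranks with positive sign and with negative sign.
W+ = 2.5 + 7.5 + 2.5 + 11 = 23.5
W- = 5 + 7.5 + 6 + 2.5 + 9 + 10 + 2.5 = 42.5
(Check: W+ + W- = 66 should equal n(n+1)/2 = 66.)
Step 4: Test statistic W = min(W+, W-) = 23.5.
Step 5: Ties in |d|, so use the tie-corrected normal approximation.
        E[W] = n(n+1)/4 = 11*12/4 = 33.
        Tie groups: |d|=2 (t=4), |d|=5 (t=2); sum(t^3 - t) = 66.
        Var[W] = n(n+1)(2n+1)/24 - sum(t^3-t)/48 = 3036/24 - 66/48 = 125.125.
        z = (W - E[W]) / sqrt(Var[W]) = (23.5 - 33) / 11.1859 = -0.8493.
        Two-sided p = 2*Phi(z) = 0.395725.
Step 6: alpha = 0.1. fail to reject H0.

W+ = 23.5, W- = 42.5, W = min = 23.5, p = 0.395725, fail to reject H0.


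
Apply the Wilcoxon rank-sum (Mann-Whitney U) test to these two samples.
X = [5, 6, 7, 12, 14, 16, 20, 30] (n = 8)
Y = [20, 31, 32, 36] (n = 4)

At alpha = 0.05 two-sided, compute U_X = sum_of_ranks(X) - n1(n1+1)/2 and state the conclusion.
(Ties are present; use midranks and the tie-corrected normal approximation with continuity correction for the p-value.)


Step 1: Combine and sort all 12 observations; assign midranks.
sorted (value, group): (5,X), (6,X), (7,X), (12,X), (14,X), (16,X), (20,X), (20,Y), (30,X), (31,Y), (32,Y), (36,Y)
ranks: 5->1, 6->2, 7->3, 12->4, 14->5, 16->6, 20->7.5, 20->7.5, 30->9, 31->10, 32->11, 36->12
Step 2: Rank sum for X: R1 = 1 + 2 + 3 + 4 + 5 + 6 + 7.5 + 9 = 37.5.
Step 3: U_X = R1 - n1(n1+1)/2 = 37.5 - 8*9/2 = 37.5 - 36 = 1.5.
       U_Y = n1*n2 - U_X = 32 - 1.5 = 30.5.
Step 4: Ties are present, so use the tie-corrected normal approximation (with continuity correction) for the p-value.
Step 5: p-value = 0.017221; compare to alpha = 0.05. reject H0.

U_X = 1.5, p = 0.017221, reject H0 at alpha = 0.05.


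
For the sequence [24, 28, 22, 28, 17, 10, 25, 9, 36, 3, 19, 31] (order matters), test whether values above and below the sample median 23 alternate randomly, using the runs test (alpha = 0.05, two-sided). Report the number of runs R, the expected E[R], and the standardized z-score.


Step 1: Compute median = 23; label A = above, B = below.
Labels in order: AABABBABABBA  (n_A = 6, n_B = 6)
Step 2: Count runs R = 9.
Step 3: Under H0 (random ordering), E[R] = 2*n_A*n_B/(n_A+n_B) + 1 = 2*6*6/12 + 1 = 7.0000.
        Var[R] = 2*n_A*n_B*(2*n_A*n_B - n_A - n_B) / ((n_A+n_B)^2 * (n_A+n_B-1)) = 4320/1584 = 2.7273.
        SD[R] = 1.6514.
Step 4: Continuity-corrected z = (R - 0.5 - E[R]) / SD[R] = (9 - 0.5 - 7.0000) / 1.6514 = 0.9083.
Step 5: Two-sided p-value via normal approximation = 2*(1 - Phi(|z|)) = 0.363722.
Step 6: alpha = 0.05. fail to reject H0.

R = 9, z = 0.9083, p = 0.363722, fail to reject H0.


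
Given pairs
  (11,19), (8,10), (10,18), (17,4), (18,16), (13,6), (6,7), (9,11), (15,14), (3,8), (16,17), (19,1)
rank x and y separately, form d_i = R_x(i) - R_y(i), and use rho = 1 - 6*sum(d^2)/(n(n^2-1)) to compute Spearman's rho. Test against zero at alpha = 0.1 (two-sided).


Step 1: Rank x and y separately (midranks; no ties here).
rank(x): 11->6, 8->3, 10->5, 17->10, 18->11, 13->7, 6->2, 9->4, 15->8, 3->1, 16->9, 19->12
rank(y): 19->12, 10->6, 18->11, 4->2, 16->9, 6->3, 7->4, 11->7, 14->8, 8->5, 17->10, 1->1
Step 2: d_i = R_x(i) - R_y(i); compute d_i^2.
  (6-12)^2=36, (3-6)^2=9, (5-11)^2=36, (10-2)^2=64, (11-9)^2=4, (7-3)^2=16, (2-4)^2=4, (4-7)^2=9, (8-8)^2=0, (1-5)^2=16, (9-10)^2=1, (12-1)^2=121
sum(d^2) = 316.
Step 3: rho = 1 - 6*316 / (12*(12^2 - 1)) = 1 - 1896/1716 = -0.104895.
Step 4: Under H0, t = rho * sqrt((n-2)/(1-rho^2)) = -0.3335 ~ t(10).
Step 5: Two-sided p-value from the t-distribution with 10 df = 0.745609.
Step 6: alpha = 0.1. fail to reject H0.

rho = -0.1049, p = 0.745609, fail to reject H0 at alpha = 0.1.


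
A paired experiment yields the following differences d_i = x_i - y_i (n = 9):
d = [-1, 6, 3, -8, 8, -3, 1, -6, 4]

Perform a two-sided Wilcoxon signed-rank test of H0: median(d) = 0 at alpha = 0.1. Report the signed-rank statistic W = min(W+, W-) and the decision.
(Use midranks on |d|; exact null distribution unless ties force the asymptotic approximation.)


Step 1: Drop any zero differences (none here) and take |d_i|.
|d| = [1, 6, 3, 8, 8, 3, 1, 6, 4]
Step 2: Midrank |d_i| (ties get averaged ranks).
ranks: |1|->1.5, |6|->6.5, |3|->3.5, |8|->8.5, |8|->8.5, |3|->3.5, |1|->1.5, |6|->6.5, |4|->5
Step 3: Attach original signs; sum ranks with positive sign and with negative sign.
W+ = 6.5 + 3.5 + 8.5 + 1.5 + 5 = 25
W- = 1.5 + 8.5 + 3.5 + 6.5 = 20
(Check: W+ + W- = 45 should equal n(n+1)/2 = 45.)
Step 4: Test statistic W = min(W+, W-) = 20.
Step 5: Ties in |d|, so use the tie-corrected normal approximation.
        E[W] = n(n+1)/4 = 9*10/4 = 22.5.
        Tie groups: |d|=1 (t=2), |d|=3 (t=2), |d|=6 (t=2), |d|=8 (t=2); sum(t^3 - t) = 24.
        Var[W] = n(n+1)(2n+1)/24 - sum(t^3-t)/48 = 1710/24 - 24/48 = 70.75.
        z = (W - E[W]) / sqrt(Var[W]) = (20 - 22.5) / 8.4113 = -0.2972.
        Two-sided p = 2*Phi(z) = 0.766299.
Step 6: alpha = 0.1. fail to reject H0.

W+ = 25, W- = 20, W = min = 20, p = 0.766299, fail to reject H0.


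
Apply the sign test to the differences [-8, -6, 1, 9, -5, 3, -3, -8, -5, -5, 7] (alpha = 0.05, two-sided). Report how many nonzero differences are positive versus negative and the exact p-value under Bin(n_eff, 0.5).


Step 1: Discard zero differences. Original n = 11; n_eff = number of nonzero differences = 11.
Nonzero differences (with sign): -8, -6, +1, +9, -5, +3, -3, -8, -5, -5, +7
Step 2: Count signs: positive = 4, negative = 7.
Step 3: Under H0: P(positive) = 0.5, so the number of positives S ~ Bin(11, 0.5).
Step 4: Two-sided exact p-value = sum of Bin(11,0.5) probabilities at or below the observed probability = 0.548828.
Step 5: alpha = 0.05. fail to reject H0.

n_eff = 11, pos = 4, neg = 7, p = 0.548828, fail to reject H0.


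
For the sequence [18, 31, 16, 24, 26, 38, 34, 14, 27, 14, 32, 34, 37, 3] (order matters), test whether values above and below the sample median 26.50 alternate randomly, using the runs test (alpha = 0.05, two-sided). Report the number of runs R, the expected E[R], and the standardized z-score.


Step 1: Compute median = 26.50; label A = above, B = below.
Labels in order: BABBBAABABAAAB  (n_A = 7, n_B = 7)
Step 2: Count runs R = 9.
Step 3: Under H0 (random ordering), E[R] = 2*n_A*n_B/(n_A+n_B) + 1 = 2*7*7/14 + 1 = 8.0000.
        Var[R] = 2*n_A*n_B*(2*n_A*n_B - n_A - n_B) / ((n_A+n_B)^2 * (n_A+n_B-1)) = 8232/2548 = 3.2308.
        SD[R] = 1.7974.
Step 4: Continuity-corrected z = (R - 0.5 - E[R]) / SD[R] = (9 - 0.5 - 8.0000) / 1.7974 = 0.2782.
Step 5: Two-sided p-value via normal approximation = 2*(1 - Phi(|z|)) = 0.780879.
Step 6: alpha = 0.05. fail to reject H0.

R = 9, z = 0.2782, p = 0.780879, fail to reject H0.


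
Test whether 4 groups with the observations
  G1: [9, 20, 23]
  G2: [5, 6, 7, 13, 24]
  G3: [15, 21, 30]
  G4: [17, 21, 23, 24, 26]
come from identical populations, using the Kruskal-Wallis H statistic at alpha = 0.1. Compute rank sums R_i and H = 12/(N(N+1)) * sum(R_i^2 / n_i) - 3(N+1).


Step 1: Combine all N = 16 observations and assign midranks.
sorted (value, group, rank): (5,G2,1), (6,G2,2), (7,G2,3), (9,G1,4), (13,G2,5), (15,G3,6), (17,G4,7), (20,G1,8), (21,G3,9.5), (21,G4,9.5), (23,G1,11.5), (23,G4,11.5), (24,G2,13.5), (24,G4,13.5), (26,G4,15), (30,G3,16)
Step 2: Sum ranks within each group.
R_1 = 23.5 (n_1 = 3)
R_2 = 24.5 (n_2 = 5)
R_3 = 31.5 (n_3 = 3)
R_4 = 56.5 (n_4 = 5)
Step 3: H = 12/(N(N+1)) * sum(R_i^2/n_i) - 3(N+1)
     = 12/(16*17) * (23.5^2/3 + 24.5^2/5 + 31.5^2/3 + 56.5^2/5) - 3*17
     = 0.044118 * 1273.33 - 51
     = 5.176471.
Step 4: Ties present; correction factor C = 1 - 18/(16^3 - 16) = 0.995588. Corrected H = 5.176471 / 0.995588 = 5.199409.
Step 5: Under H0, H ~ chi^2(3); p-value = 0.157764.
Step 6: alpha = 0.1. fail to reject H0.

H = 5.1994, df = 3, p = 0.157764, fail to reject H0.


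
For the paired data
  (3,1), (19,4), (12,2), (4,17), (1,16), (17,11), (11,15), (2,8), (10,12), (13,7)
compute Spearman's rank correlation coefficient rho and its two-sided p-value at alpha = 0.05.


Step 1: Rank x and y separately (midranks; no ties here).
rank(x): 3->3, 19->10, 12->7, 4->4, 1->1, 17->9, 11->6, 2->2, 10->5, 13->8
rank(y): 1->1, 4->3, 2->2, 17->10, 16->9, 11->6, 15->8, 8->5, 12->7, 7->4
Step 2: d_i = R_x(i) - R_y(i); compute d_i^2.
  (3-1)^2=4, (10-3)^2=49, (7-2)^2=25, (4-10)^2=36, (1-9)^2=64, (9-6)^2=9, (6-8)^2=4, (2-5)^2=9, (5-7)^2=4, (8-4)^2=16
sum(d^2) = 220.
Step 3: rho = 1 - 6*220 / (10*(10^2 - 1)) = 1 - 1320/990 = -0.333333.
Step 4: Under H0, t = rho * sqrt((n-2)/(1-rho^2)) = -1.0000 ~ t(8).
Step 5: Two-sided p-value from the t-distribution with 8 df = 0.346594.
Step 6: alpha = 0.05. fail to reject H0.

rho = -0.3333, p = 0.346594, fail to reject H0 at alpha = 0.05.


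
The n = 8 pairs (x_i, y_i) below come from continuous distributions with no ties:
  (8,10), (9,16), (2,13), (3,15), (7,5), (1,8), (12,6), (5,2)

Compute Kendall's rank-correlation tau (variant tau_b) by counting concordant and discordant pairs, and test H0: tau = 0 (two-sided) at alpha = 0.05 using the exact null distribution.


Step 1: Enumerate the 28 unordered pairs (i,j) with i<j and classify each by sign(x_j-x_i) * sign(y_j-y_i).
  (1,2):dx=+1,dy=+6->C; (1,3):dx=-6,dy=+3->D; (1,4):dx=-5,dy=+5->D; (1,5):dx=-1,dy=-5->C
  (1,6):dx=-7,dy=-2->C; (1,7):dx=+4,dy=-4->D; (1,8):dx=-3,dy=-8->C; (2,3):dx=-7,dy=-3->C
  (2,4):dx=-6,dy=-1->C; (2,5):dx=-2,dy=-11->C; (2,6):dx=-8,dy=-8->C; (2,7):dx=+3,dy=-10->D
  (2,8):dx=-4,dy=-14->C; (3,4):dx=+1,dy=+2->C; (3,5):dx=+5,dy=-8->D; (3,6):dx=-1,dy=-5->C
  (3,7):dx=+10,dy=-7->D; (3,8):dx=+3,dy=-11->D; (4,5):dx=+4,dy=-10->D; (4,6):dx=-2,dy=-7->C
  (4,7):dx=+9,dy=-9->D; (4,8):dx=+2,dy=-13->D; (5,6):dx=-6,dy=+3->D; (5,7):dx=+5,dy=+1->C
  (5,8):dx=-2,dy=-3->C; (6,7):dx=+11,dy=-2->D; (6,8):dx=+4,dy=-6->D; (7,8):dx=-7,dy=-4->C
Step 2: C = 15, D = 13, total pairs = 28.
Step 3: tau = (C - D)/(n(n-1)/2) = (15 - 13)/28 = 0.071429.
Step 4: Exact two-sided p-value (enumerate n! = 40320 permutations of y under H0): p = 0.904861.
Step 5: alpha = 0.05. fail to reject H0.

tau_b = 0.0714 (C=15, D=13), p = 0.904861, fail to reject H0.


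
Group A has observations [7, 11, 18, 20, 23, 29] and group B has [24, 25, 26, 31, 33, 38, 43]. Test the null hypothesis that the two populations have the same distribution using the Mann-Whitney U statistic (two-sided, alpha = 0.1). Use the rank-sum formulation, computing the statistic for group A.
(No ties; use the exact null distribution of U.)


Step 1: Combine and sort all 13 observations; assign midranks.
sorted (value, group): (7,X), (11,X), (18,X), (20,X), (23,X), (24,Y), (25,Y), (26,Y), (29,X), (31,Y), (33,Y), (38,Y), (43,Y)
ranks: 7->1, 11->2, 18->3, 20->4, 23->5, 24->6, 25->7, 26->8, 29->9, 31->10, 33->11, 38->12, 43->13
Step 2: Rank sum for X: R1 = 1 + 2 + 3 + 4 + 5 + 9 = 24.
Step 3: U_X = R1 - n1(n1+1)/2 = 24 - 6*7/2 = 24 - 21 = 3.
       U_Y = n1*n2 - U_X = 42 - 3 = 39.
Step 4: No ties, so the exact null distribution of U (based on enumerating the C(13,6) = 1716 equally likely rank assignments) gives the two-sided p-value.
Step 5: p-value = 0.008159; compare to alpha = 0.1. reject H0.

U_X = 3, p = 0.008159, reject H0 at alpha = 0.1.


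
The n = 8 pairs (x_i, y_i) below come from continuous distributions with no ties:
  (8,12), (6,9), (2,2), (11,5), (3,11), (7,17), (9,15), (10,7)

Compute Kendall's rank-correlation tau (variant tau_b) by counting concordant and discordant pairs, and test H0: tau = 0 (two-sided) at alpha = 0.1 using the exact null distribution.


Step 1: Enumerate the 28 unordered pairs (i,j) with i<j and classify each by sign(x_j-x_i) * sign(y_j-y_i).
  (1,2):dx=-2,dy=-3->C; (1,3):dx=-6,dy=-10->C; (1,4):dx=+3,dy=-7->D; (1,5):dx=-5,dy=-1->C
  (1,6):dx=-1,dy=+5->D; (1,7):dx=+1,dy=+3->C; (1,8):dx=+2,dy=-5->D; (2,3):dx=-4,dy=-7->C
  (2,4):dx=+5,dy=-4->D; (2,5):dx=-3,dy=+2->D; (2,6):dx=+1,dy=+8->C; (2,7):dx=+3,dy=+6->C
  (2,8):dx=+4,dy=-2->D; (3,4):dx=+9,dy=+3->C; (3,5):dx=+1,dy=+9->C; (3,6):dx=+5,dy=+15->C
  (3,7):dx=+7,dy=+13->C; (3,8):dx=+8,dy=+5->C; (4,5):dx=-8,dy=+6->D; (4,6):dx=-4,dy=+12->D
  (4,7):dx=-2,dy=+10->D; (4,8):dx=-1,dy=+2->D; (5,6):dx=+4,dy=+6->C; (5,7):dx=+6,dy=+4->C
  (5,8):dx=+7,dy=-4->D; (6,7):dx=+2,dy=-2->D; (6,8):dx=+3,dy=-10->D; (7,8):dx=+1,dy=-8->D
Step 2: C = 14, D = 14, total pairs = 28.
Step 3: tau = (C - D)/(n(n-1)/2) = (14 - 14)/28 = 0.000000.
Step 4: Exact two-sided p-value (enumerate n! = 40320 permutations of y under H0): p = 1.000000.
Step 5: alpha = 0.1. fail to reject H0.

tau_b = 0.0000 (C=14, D=14), p = 1.000000, fail to reject H0.


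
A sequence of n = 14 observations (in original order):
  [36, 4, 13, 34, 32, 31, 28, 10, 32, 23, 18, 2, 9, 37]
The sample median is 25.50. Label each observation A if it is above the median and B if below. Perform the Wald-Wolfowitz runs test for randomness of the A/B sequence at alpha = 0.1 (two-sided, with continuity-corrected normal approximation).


Step 1: Compute median = 25.50; label A = above, B = below.
Labels in order: ABBAAAABABBBBA  (n_A = 7, n_B = 7)
Step 2: Count runs R = 7.
Step 3: Under H0 (random ordering), E[R] = 2*n_A*n_B/(n_A+n_B) + 1 = 2*7*7/14 + 1 = 8.0000.
        Var[R] = 2*n_A*n_B*(2*n_A*n_B - n_A - n_B) / ((n_A+n_B)^2 * (n_A+n_B-1)) = 8232/2548 = 3.2308.
        SD[R] = 1.7974.
Step 4: Continuity-corrected z = (R + 0.5 - E[R]) / SD[R] = (7 + 0.5 - 8.0000) / 1.7974 = -0.2782.
Step 5: Two-sided p-value via normal approximation = 2*(1 - Phi(|z|)) = 0.780879.
Step 6: alpha = 0.1. fail to reject H0.

R = 7, z = -0.2782, p = 0.780879, fail to reject H0.


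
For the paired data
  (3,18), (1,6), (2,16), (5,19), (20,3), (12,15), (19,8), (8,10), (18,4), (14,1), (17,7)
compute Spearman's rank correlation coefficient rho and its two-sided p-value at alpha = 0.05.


Step 1: Rank x and y separately (midranks; no ties here).
rank(x): 3->3, 1->1, 2->2, 5->4, 20->11, 12->6, 19->10, 8->5, 18->9, 14->7, 17->8
rank(y): 18->10, 6->4, 16->9, 19->11, 3->2, 15->8, 8->6, 10->7, 4->3, 1->1, 7->5
Step 2: d_i = R_x(i) - R_y(i); compute d_i^2.
  (3-10)^2=49, (1-4)^2=9, (2-9)^2=49, (4-11)^2=49, (11-2)^2=81, (6-8)^2=4, (10-6)^2=16, (5-7)^2=4, (9-3)^2=36, (7-1)^2=36, (8-5)^2=9
sum(d^2) = 342.
Step 3: rho = 1 - 6*342 / (11*(11^2 - 1)) = 1 - 2052/1320 = -0.554545.
Step 4: Under H0, t = rho * sqrt((n-2)/(1-rho^2)) = -1.9992 ~ t(9).
Step 5: Two-sided p-value from the t-distribution with 9 df = 0.076652.
Step 6: alpha = 0.05. fail to reject H0.

rho = -0.5545, p = 0.076652, fail to reject H0 at alpha = 0.05.


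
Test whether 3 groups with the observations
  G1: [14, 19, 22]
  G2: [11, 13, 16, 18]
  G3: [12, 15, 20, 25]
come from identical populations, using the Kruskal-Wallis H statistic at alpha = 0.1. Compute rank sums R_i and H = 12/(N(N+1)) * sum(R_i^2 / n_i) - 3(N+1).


Step 1: Combine all N = 11 observations and assign midranks.
sorted (value, group, rank): (11,G2,1), (12,G3,2), (13,G2,3), (14,G1,4), (15,G3,5), (16,G2,6), (18,G2,7), (19,G1,8), (20,G3,9), (22,G1,10), (25,G3,11)
Step 2: Sum ranks within each group.
R_1 = 22 (n_1 = 3)
R_2 = 17 (n_2 = 4)
R_3 = 27 (n_3 = 4)
Step 3: H = 12/(N(N+1)) * sum(R_i^2/n_i) - 3(N+1)
     = 12/(11*12) * (22^2/3 + 17^2/4 + 27^2/4) - 3*12
     = 0.090909 * 415.833 - 36
     = 1.803030.
Step 4: No ties, so H is used without correction.
Step 5: Under H0, H ~ chi^2(2); p-value = 0.405954.
Step 6: alpha = 0.1. fail to reject H0.

H = 1.8030, df = 2, p = 0.405954, fail to reject H0.


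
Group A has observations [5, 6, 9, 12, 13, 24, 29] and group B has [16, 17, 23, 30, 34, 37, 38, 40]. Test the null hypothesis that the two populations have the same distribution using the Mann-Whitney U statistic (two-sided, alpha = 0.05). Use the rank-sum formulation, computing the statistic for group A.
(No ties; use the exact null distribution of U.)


Step 1: Combine and sort all 15 observations; assign midranks.
sorted (value, group): (5,X), (6,X), (9,X), (12,X), (13,X), (16,Y), (17,Y), (23,Y), (24,X), (29,X), (30,Y), (34,Y), (37,Y), (38,Y), (40,Y)
ranks: 5->1, 6->2, 9->3, 12->4, 13->5, 16->6, 17->7, 23->8, 24->9, 29->10, 30->11, 34->12, 37->13, 38->14, 40->15
Step 2: Rank sum for X: R1 = 1 + 2 + 3 + 4 + 5 + 9 + 10 = 34.
Step 3: U_X = R1 - n1(n1+1)/2 = 34 - 7*8/2 = 34 - 28 = 6.
       U_Y = n1*n2 - U_X = 56 - 6 = 50.
Step 4: No ties, so the exact null distribution of U (based on enumerating the C(15,7) = 6435 equally likely rank assignments) gives the two-sided p-value.
Step 5: p-value = 0.009324; compare to alpha = 0.05. reject H0.

U_X = 6, p = 0.009324, reject H0 at alpha = 0.05.


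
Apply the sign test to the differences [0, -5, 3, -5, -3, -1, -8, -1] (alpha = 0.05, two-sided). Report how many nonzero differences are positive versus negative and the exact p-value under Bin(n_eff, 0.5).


Step 1: Discard zero differences. Original n = 8; n_eff = number of nonzero differences = 7.
Nonzero differences (with sign): -5, +3, -5, -3, -1, -8, -1
Step 2: Count signs: positive = 1, negative = 6.
Step 3: Under H0: P(positive) = 0.5, so the number of positives S ~ Bin(7, 0.5).
Step 4: Two-sided exact p-value = sum of Bin(7,0.5) probabilities at or below the observed probability = 0.125000.
Step 5: alpha = 0.05. fail to reject H0.

n_eff = 7, pos = 1, neg = 6, p = 0.125000, fail to reject H0.


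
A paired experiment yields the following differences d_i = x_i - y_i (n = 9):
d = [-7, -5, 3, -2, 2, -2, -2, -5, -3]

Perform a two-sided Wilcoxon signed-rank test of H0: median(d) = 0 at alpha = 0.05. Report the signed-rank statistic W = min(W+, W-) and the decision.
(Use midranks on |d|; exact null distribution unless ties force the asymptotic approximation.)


Step 1: Drop any zero differences (none here) and take |d_i|.
|d| = [7, 5, 3, 2, 2, 2, 2, 5, 3]
Step 2: Midrank |d_i| (ties get averaged ranks).
ranks: |7|->9, |5|->7.5, |3|->5.5, |2|->2.5, |2|->2.5, |2|->2.5, |2|->2.5, |5|->7.5, |3|->5.5
Step 3: Attach original signs; sum ranks with positive sign and with negative sign.
W+ = 5.5 + 2.5 = 8
W- = 9 + 7.5 + 2.5 + 2.5 + 2.5 + 7.5 + 5.5 = 37
(Check: W+ + W- = 45 should equal n(n+1)/2 = 45.)
Step 4: Test statistic W = min(W+, W-) = 8.
Step 5: Ties in |d|, so use the tie-corrected normal approximation.
        E[W] = n(n+1)/4 = 9*10/4 = 22.5.
        Tie groups: |d|=2 (t=4), |d|=3 (t=2), |d|=5 (t=2); sum(t^3 - t) = 72.
        Var[W] = n(n+1)(2n+1)/24 - sum(t^3-t)/48 = 1710/24 - 72/48 = 69.75.
        z = (W - E[W]) / sqrt(Var[W]) = (8 - 22.5) / 8.3516 = -1.7362.
        Two-sided p = 2*Phi(z) = 0.082531.
Step 6: alpha = 0.05. fail to reject H0.

W+ = 8, W- = 37, W = min = 8, p = 0.082531, fail to reject H0.


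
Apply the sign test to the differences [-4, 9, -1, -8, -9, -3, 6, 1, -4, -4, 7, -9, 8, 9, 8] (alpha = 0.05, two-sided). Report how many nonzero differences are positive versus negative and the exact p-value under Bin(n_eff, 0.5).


Step 1: Discard zero differences. Original n = 15; n_eff = number of nonzero differences = 15.
Nonzero differences (with sign): -4, +9, -1, -8, -9, -3, +6, +1, -4, -4, +7, -9, +8, +9, +8
Step 2: Count signs: positive = 7, negative = 8.
Step 3: Under H0: P(positive) = 0.5, so the number of positives S ~ Bin(15, 0.5).
Step 4: Two-sided exact p-value = sum of Bin(15,0.5) probabilities at or below the observed probability = 1.000000.
Step 5: alpha = 0.05. fail to reject H0.

n_eff = 15, pos = 7, neg = 8, p = 1.000000, fail to reject H0.


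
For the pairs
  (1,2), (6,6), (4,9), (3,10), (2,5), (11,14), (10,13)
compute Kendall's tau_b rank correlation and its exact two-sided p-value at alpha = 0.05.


Step 1: Enumerate the 21 unordered pairs (i,j) with i<j and classify each by sign(x_j-x_i) * sign(y_j-y_i).
  (1,2):dx=+5,dy=+4->C; (1,3):dx=+3,dy=+7->C; (1,4):dx=+2,dy=+8->C; (1,5):dx=+1,dy=+3->C
  (1,6):dx=+10,dy=+12->C; (1,7):dx=+9,dy=+11->C; (2,3):dx=-2,dy=+3->D; (2,4):dx=-3,dy=+4->D
  (2,5):dx=-4,dy=-1->C; (2,6):dx=+5,dy=+8->C; (2,7):dx=+4,dy=+7->C; (3,4):dx=-1,dy=+1->D
  (3,5):dx=-2,dy=-4->C; (3,6):dx=+7,dy=+5->C; (3,7):dx=+6,dy=+4->C; (4,5):dx=-1,dy=-5->C
  (4,6):dx=+8,dy=+4->C; (4,7):dx=+7,dy=+3->C; (5,6):dx=+9,dy=+9->C; (5,7):dx=+8,dy=+8->C
  (6,7):dx=-1,dy=-1->C
Step 2: C = 18, D = 3, total pairs = 21.
Step 3: tau = (C - D)/(n(n-1)/2) = (18 - 3)/21 = 0.714286.
Step 4: Exact two-sided p-value (enumerate n! = 5040 permutations of y under H0): p = 0.030159.
Step 5: alpha = 0.05. reject H0.

tau_b = 0.7143 (C=18, D=3), p = 0.030159, reject H0.


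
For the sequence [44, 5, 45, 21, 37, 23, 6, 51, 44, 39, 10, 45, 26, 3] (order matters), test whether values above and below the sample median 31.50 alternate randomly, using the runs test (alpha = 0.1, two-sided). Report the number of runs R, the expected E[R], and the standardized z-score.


Step 1: Compute median = 31.50; label A = above, B = below.
Labels in order: ABABABBAAABABB  (n_A = 7, n_B = 7)
Step 2: Count runs R = 10.
Step 3: Under H0 (random ordering), E[R] = 2*n_A*n_B/(n_A+n_B) + 1 = 2*7*7/14 + 1 = 8.0000.
        Var[R] = 2*n_A*n_B*(2*n_A*n_B - n_A - n_B) / ((n_A+n_B)^2 * (n_A+n_B-1)) = 8232/2548 = 3.2308.
        SD[R] = 1.7974.
Step 4: Continuity-corrected z = (R - 0.5 - E[R]) / SD[R] = (10 - 0.5 - 8.0000) / 1.7974 = 0.8345.
Step 5: Two-sided p-value via normal approximation = 2*(1 - Phi(|z|)) = 0.403986.
Step 6: alpha = 0.1. fail to reject H0.

R = 10, z = 0.8345, p = 0.403986, fail to reject H0.


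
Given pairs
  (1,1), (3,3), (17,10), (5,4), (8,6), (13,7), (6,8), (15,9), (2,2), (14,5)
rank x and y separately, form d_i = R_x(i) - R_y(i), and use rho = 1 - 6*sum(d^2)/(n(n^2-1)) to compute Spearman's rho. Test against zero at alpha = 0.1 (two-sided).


Step 1: Rank x and y separately (midranks; no ties here).
rank(x): 1->1, 3->3, 17->10, 5->4, 8->6, 13->7, 6->5, 15->9, 2->2, 14->8
rank(y): 1->1, 3->3, 10->10, 4->4, 6->6, 7->7, 8->8, 9->9, 2->2, 5->5
Step 2: d_i = R_x(i) - R_y(i); compute d_i^2.
  (1-1)^2=0, (3-3)^2=0, (10-10)^2=0, (4-4)^2=0, (6-6)^2=0, (7-7)^2=0, (5-8)^2=9, (9-9)^2=0, (2-2)^2=0, (8-5)^2=9
sum(d^2) = 18.
Step 3: rho = 1 - 6*18 / (10*(10^2 - 1)) = 1 - 108/990 = 0.890909.
Step 4: Under H0, t = rho * sqrt((n-2)/(1-rho^2)) = 5.5482 ~ t(8).
Step 5: Two-sided p-value from the t-distribution with 8 df = 0.000542.
Step 6: alpha = 0.1. reject H0.

rho = 0.8909, p = 0.000542, reject H0 at alpha = 0.1.


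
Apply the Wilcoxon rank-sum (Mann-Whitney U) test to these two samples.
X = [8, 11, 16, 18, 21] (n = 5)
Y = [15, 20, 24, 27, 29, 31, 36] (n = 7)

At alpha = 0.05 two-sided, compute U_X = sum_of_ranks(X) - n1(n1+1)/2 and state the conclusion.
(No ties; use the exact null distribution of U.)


Step 1: Combine and sort all 12 observations; assign midranks.
sorted (value, group): (8,X), (11,X), (15,Y), (16,X), (18,X), (20,Y), (21,X), (24,Y), (27,Y), (29,Y), (31,Y), (36,Y)
ranks: 8->1, 11->2, 15->3, 16->4, 18->5, 20->6, 21->7, 24->8, 27->9, 29->10, 31->11, 36->12
Step 2: Rank sum for X: R1 = 1 + 2 + 4 + 5 + 7 = 19.
Step 3: U_X = R1 - n1(n1+1)/2 = 19 - 5*6/2 = 19 - 15 = 4.
       U_Y = n1*n2 - U_X = 35 - 4 = 31.
Step 4: No ties, so the exact null distribution of U (based on enumerating the C(12,5) = 792 equally likely rank assignments) gives the two-sided p-value.
Step 5: p-value = 0.030303; compare to alpha = 0.05. reject H0.

U_X = 4, p = 0.030303, reject H0 at alpha = 0.05.
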